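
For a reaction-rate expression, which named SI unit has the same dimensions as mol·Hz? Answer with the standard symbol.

Hz = 1/s = s⁻¹ (frequency is cycles per second).
Combining: mol·Hz = mol · s⁻¹ = s⁻¹·mol.
s⁻¹·mol is the base-SI form of the katal.

kat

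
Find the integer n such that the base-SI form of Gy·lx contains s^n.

-2

Gy = m²·s⁻².
lx = m⁻²·cd.
Combining: Gy·lx = (m²·s⁻²) · (m⁻²·cd) = s⁻²·cd.
The exponent of s is -2.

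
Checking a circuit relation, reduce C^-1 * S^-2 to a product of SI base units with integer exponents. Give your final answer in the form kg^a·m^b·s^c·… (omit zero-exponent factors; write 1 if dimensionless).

kg²·m⁴·s⁻⁷·A⁻⁵

C = s·A.
So C⁻¹ = s⁻¹·A⁻¹.
S = kg⁻¹·m⁻²·s³·A².
So S⁻² = kg²·m⁴·s⁻⁶·A⁻⁴.
Combining: C⁻¹·S⁻² = (s⁻¹·A⁻¹) · (kg²·m⁴·s⁻⁶·A⁻⁴) = kg²·m⁴·s⁻⁷·A⁻⁵.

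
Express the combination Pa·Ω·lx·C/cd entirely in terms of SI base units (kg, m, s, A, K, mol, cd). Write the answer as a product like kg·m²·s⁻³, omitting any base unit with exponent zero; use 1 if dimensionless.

kg²·m⁻¹·s⁻⁴·A⁻¹

Pa = N/m² (pressure = force per area),
    = kg·m⁻¹·s⁻².
Ω = V/A (resistance = voltage per current),
    = kg·m²·s⁻³·A⁻².
lx = lm/m² (illuminance = luminous flux per area),
    = m⁻²·cd.
C = A·s = s·A (charge = current × time).
Combining: Pa·Ω·lx·cd⁻¹·C = (kg·m⁻¹·s⁻²) · (kg·m²·s⁻³·A⁻²) · (m⁻²·cd) · cd⁻¹ · (s·A) = kg²·m⁻¹·s⁻⁴·A⁻¹.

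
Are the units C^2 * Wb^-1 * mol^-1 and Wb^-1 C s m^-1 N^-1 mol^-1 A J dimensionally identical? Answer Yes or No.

Left side:
  C = A·s = s·A (charge = current × time).
  So C² = s²·A².
  Wb = V·s (flux: a volt is a weber per second),
      = kg·m²·s⁻²·A⁻¹.
  So Wb⁻¹ = kg⁻¹·m⁻²·s²·A.
  Combining: C²·Wb⁻¹·mol⁻¹ = (s²·A²) · (kg⁻¹·m⁻²·s²·A) · mol⁻¹ = kg⁻¹·m⁻²·s⁴·A³·mol⁻¹.
Right side:
  Wb = V·s (flux: a volt is a weber per second),
      = kg·m²·s⁻²·A⁻¹.
  So Wb⁻¹ = kg⁻¹·m⁻²·s²·A.
  C = A·s = s·A (charge = current × time).
  N = kg·m/s² = kg·m·s⁻² (force = mass × acceleration).
  So N⁻¹ = kg⁻¹·m⁻¹·s².
  J = N·m (work = force × distance),
      = kg·m²·s⁻².
  Combining: Wb⁻¹·C·s·m⁻¹·N⁻¹·mol⁻¹·A·J = (kg⁻¹·m⁻²·s²·A) · (s·A) · s · m⁻¹ · (kg⁻¹·m⁻¹·s²) · mol⁻¹ · A · (kg·m²·s⁻²) = kg⁻¹·m⁻²·s⁴·A³·mol⁻¹.
Both reduce to kg⁻¹·m⁻²·s⁴·A³·mol⁻¹.

Yes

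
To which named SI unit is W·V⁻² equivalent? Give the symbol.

W = J/s (power = energy per time),
    = kg·m²·s⁻³.
V = W/A (potential = power per current),
    = kg·m²·s⁻³·A⁻¹.
So V⁻² = kg⁻²·m⁻⁴·s⁶·A².
Combining: W·V⁻² = (kg·m²·s⁻³) · (kg⁻²·m⁻⁴·s⁶·A²) = kg⁻¹·m⁻²·s³·A².
kg⁻¹·m⁻²·s³·A² is the base-SI form of the siemens.

S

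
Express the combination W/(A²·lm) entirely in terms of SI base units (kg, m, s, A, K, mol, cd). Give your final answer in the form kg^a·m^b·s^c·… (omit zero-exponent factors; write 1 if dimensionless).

kg·m²·s⁻³·A⁻²·cd⁻¹

W = J/s (power = energy per time),
    = kg·m²·s⁻³.
lm = cd·sr = cd (luminous flux; sr is dimensionless).
So lm⁻¹ = cd⁻¹.
Combining: W·A⁻²·lm⁻¹ = (kg·m²·s⁻³) · A⁻² · cd⁻¹ = kg·m²·s⁻³·A⁻²·cd⁻¹.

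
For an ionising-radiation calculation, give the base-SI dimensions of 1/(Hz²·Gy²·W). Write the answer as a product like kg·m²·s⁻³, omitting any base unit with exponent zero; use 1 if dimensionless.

Hz = 1/s = s⁻¹ (frequency is cycles per second).
So Hz⁻² = s².
Gy = J/kg (absorbed dose = energy per mass),
    = m²·s⁻².
So Gy⁻² = m⁻⁴·s⁴.
W = J/s (power = energy per time),
    = kg·m²·s⁻³.
So W⁻¹ = kg⁻¹·m⁻²·s³.
Combining: Hz⁻²·Gy⁻²·W⁻¹ = s² · (m⁻⁴·s⁴) · (kg⁻¹·m⁻²·s³) = kg⁻¹·m⁻⁶·s⁹.

kg⁻¹·m⁻⁶·s⁹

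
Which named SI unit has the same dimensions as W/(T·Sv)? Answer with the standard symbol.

T = Wb/m² (flux density = flux per area),
    = kg·s⁻²·A⁻¹.
So T⁻¹ = kg⁻¹·s²·A.
W = J/s (power = energy per time),
    = kg·m²·s⁻³.
Sv = J/kg (equivalent dose = energy per mass),
    = m²·s⁻².
So Sv⁻¹ = m⁻²·s².
Combining: T⁻¹·W·Sv⁻¹ = (kg⁻¹·s²·A) · (kg·m²·s⁻³) · (m⁻²·s²) = s·A.
s·A is the base-SI form of the coulomb.

C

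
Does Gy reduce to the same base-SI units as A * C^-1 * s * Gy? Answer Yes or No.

Left side:
  Gy = J/kg (absorbed dose = energy per mass),
      = m²·s⁻².
Right side:
  C = A·s = s·A (charge = current × time).
  So C⁻¹ = s⁻¹·A⁻¹.
  Gy = J/kg (absorbed dose = energy per mass),
      = m²·s⁻².
  Combining: A·C⁻¹·s·Gy = A · (s⁻¹·A⁻¹) · s · (m²·s⁻²) = m²·s⁻².
Both reduce to m²·s⁻².

Yes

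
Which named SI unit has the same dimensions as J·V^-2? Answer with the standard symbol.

J = N·m (work = force × distance),
    = kg·m²·s⁻².
V = W/A (potential = power per current),
    = kg·m²·s⁻³·A⁻¹.
So V⁻² = kg⁻²·m⁻⁴·s⁶·A².
Combining: J·V⁻² = (kg·m²·s⁻²) · (kg⁻²·m⁻⁴·s⁶·A²) = kg⁻¹·m⁻²·s⁴·A².
kg⁻¹·m⁻²·s⁴·A² is the base-SI form of the farad.

F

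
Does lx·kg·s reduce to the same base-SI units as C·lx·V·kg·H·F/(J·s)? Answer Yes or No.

Left side:
  lx = lm/m² (illuminance = luminous flux per area),
      = m⁻²·cd.
  Combining: lx·kg·s = (m⁻²·cd) · kg · s = kg·m⁻²·s·cd.
Right side:
  C = A·s = s·A (charge = current × time).
  J = N·m (work = force × distance),
      = kg·m²·s⁻².
  So J⁻¹ = kg⁻¹·m⁻²·s².
  lx = lm/m² (illuminance = luminous flux per area),
      = m⁻²·cd.
  V = W/A (potential = power per current),
      = kg·m²·s⁻³·A⁻¹.
  H = Wb/A (inductance = flux per current),
      = kg·m²·s⁻²·A⁻².
  F = C/V (capacitance = charge per voltage),
      = A·s/(kg·m²·s⁻³·A⁻¹) (substituting C and V),
      = kg⁻¹·m⁻²·s⁴·A².
  Combining: C·J⁻¹·lx·V·s⁻¹·kg·H·F = (s·A) · (kg⁻¹·m⁻²·s²) · (m⁻²·cd) · (kg·m²·s⁻³·A⁻¹) · s⁻¹ · kg · (kg·m²·s⁻²·A⁻²) · (kg⁻¹·m⁻²·s⁴·A²) = kg·m⁻²·s·cd.
Both reduce to kg·m⁻²·s·cd.

Yes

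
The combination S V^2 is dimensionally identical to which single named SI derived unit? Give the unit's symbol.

W

S = 1/Ω (conductance is reciprocal resistance),
    = kg⁻¹·m⁻²·s³·A².
V = W/A (potential = power per current),
    = kg·m²·s⁻³·A⁻¹.
So V² = kg²·m⁴·s⁻⁶·A⁻².
Combining: S·V² = (kg⁻¹·m⁻²·s³·A²) · (kg²·m⁴·s⁻⁶·A⁻²) = kg·m²·s⁻³.
kg·m²·s⁻³ is the base-SI form of the watt.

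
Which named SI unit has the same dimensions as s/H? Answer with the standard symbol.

S

H = Wb/A (inductance = flux per current),
    = kg·m²·s⁻²·A⁻².
So H⁻¹ = kg⁻¹·m⁻²·s²·A².
Combining: H⁻¹·s = (kg⁻¹·m⁻²·s²·A²) · s = kg⁻¹·m⁻²·s³·A².
kg⁻¹·m⁻²·s³·A² is the base-SI form of the siemens.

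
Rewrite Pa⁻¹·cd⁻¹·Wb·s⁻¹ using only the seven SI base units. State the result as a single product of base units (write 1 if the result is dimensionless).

Pa = N/m² (pressure = force per area),
    = kg·m⁻¹·s⁻².
So Pa⁻¹ = kg⁻¹·m·s².
Wb = V·s (flux: a volt is a weber per second),
    = kg·m²·s⁻²·A⁻¹.
Combining: Pa⁻¹·cd⁻¹·Wb·s⁻¹ = (kg⁻¹·m·s²) · cd⁻¹ · (kg·m²·s⁻²·A⁻¹) · s⁻¹ = m³·s⁻¹·A⁻¹·cd⁻¹.

m³·s⁻¹·A⁻¹·cd⁻¹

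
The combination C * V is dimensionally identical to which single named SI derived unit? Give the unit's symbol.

C = s·A.
V = kg·m²·s⁻³·A⁻¹.
Combining: C·V = (s·A) · (kg·m²·s⁻³·A⁻¹) = kg·m²·s⁻².
kg·m²·s⁻² is the base-SI form of the joule.

J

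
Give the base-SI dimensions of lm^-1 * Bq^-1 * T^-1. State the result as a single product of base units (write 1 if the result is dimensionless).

kg⁻¹·s³·A·cd⁻¹

lm = cd·sr = cd (luminous flux; sr is dimensionless).
So lm⁻¹ = cd⁻¹.
Bq = 1/s = s⁻¹ (activity is decays per second).
So Bq⁻¹ = s.
T = Wb/m² (flux density = flux per area),
    = kg·s⁻²·A⁻¹.
So T⁻¹ = kg⁻¹·s²·A.
Combining: lm⁻¹·Bq⁻¹·T⁻¹ = cd⁻¹ · s · (kg⁻¹·s²·A) = kg⁻¹·s³·A·cd⁻¹.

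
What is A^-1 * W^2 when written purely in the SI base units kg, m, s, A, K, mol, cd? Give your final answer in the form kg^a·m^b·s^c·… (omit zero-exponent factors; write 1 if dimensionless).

kg²·m⁴·s⁻⁶·A⁻¹

W = J/s (power = energy per time),
    = kg·m²·s⁻³.
So W² = kg²·m⁴·s⁻⁶.
Combining: A⁻¹·W² = A⁻¹ · (kg²·m⁴·s⁻⁶) = kg²·m⁴·s⁻⁶·A⁻¹.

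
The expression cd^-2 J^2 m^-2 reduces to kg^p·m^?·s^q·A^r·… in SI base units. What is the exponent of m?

2

J = kg·m²·s⁻².
So J² = kg²·m⁴·s⁻⁴.
Combining: cd⁻²·J²·m⁻² = cd⁻² · (kg²·m⁴·s⁻⁴) · m⁻² = kg²·m²·s⁻⁴·cd⁻².
The exponent of m is 2.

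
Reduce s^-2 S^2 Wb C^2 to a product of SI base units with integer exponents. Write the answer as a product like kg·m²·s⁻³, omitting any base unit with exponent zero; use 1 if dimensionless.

kg⁻¹·m⁻²·s⁴·A⁵

S = kg⁻¹·m⁻²·s³·A².
So S² = kg⁻²·m⁻⁴·s⁶·A⁴.
Wb = kg·m²·s⁻²·A⁻¹.
C = s·A.
So C² = s²·A².
Combining: s⁻²·S²·Wb·C² = s⁻² · (kg⁻²·m⁻⁴·s⁶·A⁴) · (kg·m²·s⁻²·A⁻¹) · (s²·A²) = kg⁻¹·m⁻²·s⁴·A⁵.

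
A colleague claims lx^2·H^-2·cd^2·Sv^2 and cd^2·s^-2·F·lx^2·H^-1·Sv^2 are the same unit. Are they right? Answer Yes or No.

Yes

Left side:
  lx = m⁻²·cd.
  So lx² = m⁻⁴·cd².
  H = kg·m²·s⁻²·A⁻².
  So H⁻² = kg⁻²·m⁻⁴·s⁴·A⁴.
  Sv = m²·s⁻².
  So Sv² = m⁴·s⁻⁴.
  Combining: lx²·H⁻²·cd²·Sv² = (m⁻⁴·cd²) · (kg⁻²·m⁻⁴·s⁴·A⁴) · cd² · (m⁴·s⁻⁴) = kg⁻²·m⁻⁴·A⁴·cd⁴.
Right side:
  F = kg⁻¹·m⁻²·s⁴·A².
  lx = m⁻²·cd.
  So lx² = m⁻⁴·cd².
  H = kg·m²·s⁻²·A⁻².
  So H⁻¹ = kg⁻¹·m⁻²·s²·A².
  Sv = m²·s⁻².
  So Sv² = m⁴·s⁻⁴.
  Combining: cd²·s⁻²·F·lx²·H⁻¹·Sv² = cd² · s⁻² · (kg⁻¹·m⁻²·s⁴·A²) · (m⁻⁴·cd²) · (kg⁻¹·m⁻²·s²·A²) · (m⁴·s⁻⁴) = kg⁻²·m⁻⁴·A⁴·cd⁴.
Both reduce to kg⁻²·m⁻⁴·A⁴·cd⁴.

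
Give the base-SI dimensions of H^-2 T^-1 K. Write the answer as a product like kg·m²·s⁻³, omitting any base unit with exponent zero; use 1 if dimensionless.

kg⁻³·m⁻⁴·s⁶·A⁵·K

H = kg·m²·s⁻²·A⁻².
So H⁻² = kg⁻²·m⁻⁴·s⁴·A⁴.
T = kg·s⁻²·A⁻¹.
So T⁻¹ = kg⁻¹·s²·A.
Combining: H⁻²·T⁻¹·K = (kg⁻²·m⁻⁴·s⁴·A⁴) · (kg⁻¹·s²·A) · K = kg⁻³·m⁻⁴·s⁶·A⁵·K.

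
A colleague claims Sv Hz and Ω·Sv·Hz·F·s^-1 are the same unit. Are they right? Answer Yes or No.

Left side:
  Sv = m²·s⁻².
  Hz = s⁻¹.
  Combining: Sv·Hz = (m²·s⁻²) · s⁻¹ = m²·s⁻³.
Right side:
  Ω = V/A (resistance = voltage per current),
      = kg·m²·s⁻³·A⁻².
  Sv = J/kg (equivalent dose = energy per mass),
      = m²·s⁻².
  Hz = 1/s = s⁻¹ (frequency is cycles per second).
  F = C/V (capacitance = charge per voltage),
      = A·s/(kg·m²·s⁻³·A⁻¹) (substituting C and V),
      = kg⁻¹·m⁻²·s⁴·A².
  Combining: Ω·Sv·Hz·F·s⁻¹ = (kg·m²·s⁻³·A⁻²) · (m²·s⁻²) · s⁻¹ · (kg⁻¹·m⁻²·s⁴·A²) · s⁻¹ = m²·s⁻³.
Both reduce to m²·s⁻³.

Yes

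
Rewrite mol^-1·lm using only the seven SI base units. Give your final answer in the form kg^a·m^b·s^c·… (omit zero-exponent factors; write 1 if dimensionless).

lm = cd·sr = cd (luminous flux; sr is dimensionless).
Combining: mol⁻¹·lm = mol⁻¹ · cd = mol⁻¹·cd.

mol⁻¹·cd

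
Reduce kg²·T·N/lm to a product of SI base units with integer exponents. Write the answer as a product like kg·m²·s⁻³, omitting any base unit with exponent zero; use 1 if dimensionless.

kg⁴·m·s⁻⁴·A⁻¹·cd⁻¹

lm = cd.
So lm⁻¹ = cd⁻¹.
T = kg·s⁻²·A⁻¹.
N = kg·m·s⁻².
Combining: lm⁻¹·kg²·T·N = cd⁻¹ · kg² · (kg·s⁻²·A⁻¹) · (kg·m·s⁻²) = kg⁴·m·s⁻⁴·A⁻¹·cd⁻¹.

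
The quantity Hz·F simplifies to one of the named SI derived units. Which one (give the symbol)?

Hz = 1/s = s⁻¹ (frequency is cycles per second).
F = C/V (capacitance = charge per voltage),
    = A·s/(kg·m²·s⁻³·A⁻¹) (substituting C and V),
    = kg⁻¹·m⁻²·s⁴·A².
Combining: Hz·F = s⁻¹ · (kg⁻¹·m⁻²·s⁴·A²) = kg⁻¹·m⁻²·s³·A².
kg⁻¹·m⁻²·s³·A² is the base-SI form of the siemens.

S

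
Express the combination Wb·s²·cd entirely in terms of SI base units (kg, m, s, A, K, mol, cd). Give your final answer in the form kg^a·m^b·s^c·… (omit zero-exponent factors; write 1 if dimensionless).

Wb = V·s (flux: a volt is a weber per second),
    = kg·m²·s⁻²·A⁻¹.
Combining: Wb·s²·cd = (kg·m²·s⁻²·A⁻¹) · s² · cd = kg·m²·A⁻¹·cd.

kg·m²·A⁻¹·cd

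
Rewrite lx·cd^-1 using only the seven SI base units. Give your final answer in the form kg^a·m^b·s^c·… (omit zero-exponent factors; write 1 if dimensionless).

lx = m⁻²·cd.
Combining: lx·cd⁻¹ = (m⁻²·cd) · cd⁻¹ = m⁻².

m⁻²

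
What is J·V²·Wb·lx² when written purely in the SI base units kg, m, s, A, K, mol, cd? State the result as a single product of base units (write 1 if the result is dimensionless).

J = N·m (work = force × distance),
    = kg·m²·s⁻².
V = W/A (potential = power per current),
    = kg·m²·s⁻³·A⁻¹.
So V² = kg²·m⁴·s⁻⁶·A⁻².
Wb = V·s (flux: a volt is a weber per second),
    = kg·m²·s⁻²·A⁻¹.
lx = lm/m² (illuminance = luminous flux per area),
    = m⁻²·cd.
So lx² = m⁻⁴·cd².
Combining: J·V²·Wb·lx² = (kg·m²·s⁻²) · (kg²·m⁴·s⁻⁶·A⁻²) · (kg·m²·s⁻²·A⁻¹) · (m⁻⁴·cd²) = kg⁴·m⁴·s⁻¹⁰·A⁻³·cd².

kg⁴·m⁴·s⁻¹⁰·A⁻³·cd²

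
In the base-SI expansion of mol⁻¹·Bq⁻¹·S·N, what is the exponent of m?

Bq = 1/s = s⁻¹ (activity is decays per second).
So Bq⁻¹ = s.
S = 1/Ω (conductance is reciprocal resistance),
    = kg⁻¹·m⁻²·s³·A².
N = kg·m/s² = kg·m·s⁻² (force = mass × acceleration).
Combining: mol⁻¹·Bq⁻¹·S·N = mol⁻¹ · s · (kg⁻¹·m⁻²·s³·A²) · (kg·m·s⁻²) = m⁻¹·s²·A²·mol⁻¹.
The exponent of m is -1.

-1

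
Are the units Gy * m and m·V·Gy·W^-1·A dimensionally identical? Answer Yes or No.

Left side:
  Gy = J/kg (absorbed dose = energy per mass),
      = m²·s⁻².
  Combining: Gy·m = (m²·s⁻²) · m = m³·s⁻².
Right side:
  V = W/A (potential = power per current),
      = kg·m²·s⁻³·A⁻¹.
  Gy = J/kg (absorbed dose = energy per mass),
      = m²·s⁻².
  W = J/s (power = energy per time),
      = kg·m²·s⁻³.
  So W⁻¹ = kg⁻¹·m⁻²·s³.
  Combining: m·V·Gy·W⁻¹·A = m · (kg·m²·s⁻³·A⁻¹) · (m²·s⁻²) · (kg⁻¹·m⁻²·s³) · A = m³·s⁻².
Both reduce to m³·s⁻².

Yes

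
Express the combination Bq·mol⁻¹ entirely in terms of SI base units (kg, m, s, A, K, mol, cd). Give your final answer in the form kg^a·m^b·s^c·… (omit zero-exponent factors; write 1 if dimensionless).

s⁻¹·mol⁻¹

Bq = 1/s = s⁻¹ (activity is decays per second).
Combining: Bq·mol⁻¹ = s⁻¹ · mol⁻¹ = s⁻¹·mol⁻¹.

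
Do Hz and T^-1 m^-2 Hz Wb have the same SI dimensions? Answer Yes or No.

Yes

Left side:
  Hz = s⁻¹.
Right side:
  T = kg·s⁻²·A⁻¹.
  So T⁻¹ = kg⁻¹·s²·A.
  Hz = s⁻¹.
  Wb = kg·m²·s⁻²·A⁻¹.
  Combining: T⁻¹·m⁻²·Hz·Wb = (kg⁻¹·s²·A) · m⁻² · s⁻¹ · (kg·m²·s⁻²·A⁻¹) = s⁻¹.
Both reduce to s⁻¹.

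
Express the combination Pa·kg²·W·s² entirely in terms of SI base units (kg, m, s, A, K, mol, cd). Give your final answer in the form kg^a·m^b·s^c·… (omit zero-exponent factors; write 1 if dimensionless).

kg⁴·m·s⁻³

Pa = kg·m⁻¹·s⁻².
W = kg·m²·s⁻³.
Combining: Pa·kg²·W·s² = (kg·m⁻¹·s⁻²) · kg² · (kg·m²·s⁻³) · s² = kg⁴·m·s⁻³.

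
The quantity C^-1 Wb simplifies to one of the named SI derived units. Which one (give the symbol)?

Ω

C = A·s = s·A (charge = current × time).
So C⁻¹ = s⁻¹·A⁻¹.
Wb = V·s (flux: a volt is a weber per second),
    = kg·m²·s⁻²·A⁻¹.
Combining: C⁻¹·Wb = (s⁻¹·A⁻¹) · (kg·m²·s⁻²·A⁻¹) = kg·m²·s⁻³·A⁻².
kg·m²·s⁻³·A⁻² is the base-SI form of the ohm.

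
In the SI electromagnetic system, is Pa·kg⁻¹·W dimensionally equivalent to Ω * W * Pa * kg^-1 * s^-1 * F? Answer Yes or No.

Yes

Left side:
  Pa = N/m² (pressure = force per area),
      = kg·m⁻¹·s⁻².
  W = J/s (power = energy per time),
      = kg·m²·s⁻³.
  Combining: Pa·kg⁻¹·W = (kg·m⁻¹·s⁻²) · kg⁻¹ · (kg·m²·s⁻³) = kg·m·s⁻⁵.
Right side:
  Ω = kg·m²·s⁻³·A⁻².
  W = kg·m²·s⁻³.
  Pa = kg·m⁻¹·s⁻².
  F = kg⁻¹·m⁻²·s⁴·A².
  Combining: Ω·W·Pa·kg⁻¹·s⁻¹·F = (kg·m²·s⁻³·A⁻²) · (kg·m²·s⁻³) · (kg·m⁻¹·s⁻²) · kg⁻¹ · s⁻¹ · (kg⁻¹·m⁻²·s⁴·A²) = kg·m·s⁻⁵.
Both reduce to kg·m·s⁻⁵.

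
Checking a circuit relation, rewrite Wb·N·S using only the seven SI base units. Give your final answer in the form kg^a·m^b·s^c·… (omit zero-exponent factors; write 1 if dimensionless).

kg·m·s⁻¹·A

Wb = kg·m²·s⁻²·A⁻¹.
N = kg·m·s⁻².
S = kg⁻¹·m⁻²·s³·A².
Combining: Wb·N·S = (kg·m²·s⁻²·A⁻¹) · (kg·m·s⁻²) · (kg⁻¹·m⁻²·s³·A²) = kg·m·s⁻¹·A.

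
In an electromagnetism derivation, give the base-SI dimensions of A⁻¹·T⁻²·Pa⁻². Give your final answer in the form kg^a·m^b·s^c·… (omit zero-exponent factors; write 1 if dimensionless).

T = Wb/m² (flux density = flux per area),
    = kg·s⁻²·A⁻¹.
So T⁻² = kg⁻²·s⁴·A².
Pa = N/m² (pressure = force per area),
    = kg·m⁻¹·s⁻².
So Pa⁻² = kg⁻²·m²·s⁴.
Combining: A⁻¹·T⁻²·Pa⁻² = A⁻¹ · (kg⁻²·s⁴·A²) · (kg⁻²·m²·s⁴) = kg⁻⁴·m²·s⁸·A.

kg⁻⁴·m²·s⁸·A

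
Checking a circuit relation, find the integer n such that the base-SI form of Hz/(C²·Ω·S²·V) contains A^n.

C = A·s = s·A (charge = current × time).
So C⁻² = s⁻²·A⁻².
Ω = V/A (resistance = voltage per current),
    = kg·m²·s⁻³·A⁻².
So Ω⁻¹ = kg⁻¹·m⁻²·s³·A².
S = 1/Ω (conductance is reciprocal resistance),
    = kg⁻¹·m⁻²·s³·A².
So S⁻² = kg²·m⁴·s⁻⁶·A⁻⁴.
Hz = 1/s = s⁻¹ (frequency is cycles per second).
V = W/A (potential = power per current),
    = kg·m²·s⁻³·A⁻¹.
So V⁻¹ = kg⁻¹·m⁻²·s³·A.
Combining: C⁻²·Ω⁻¹·S⁻²·Hz·V⁻¹ = (s⁻²·A⁻²) · (kg⁻¹·m⁻²·s³·A²) · (kg²·m⁴·s⁻⁶·A⁻⁴) · s⁻¹ · (kg⁻¹·m⁻²·s³·A) = s⁻³·A⁻³.
The exponent of A is -3.

-3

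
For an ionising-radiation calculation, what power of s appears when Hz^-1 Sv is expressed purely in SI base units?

Hz = s⁻¹.
So Hz⁻¹ = s.
Sv = m²·s⁻².
Combining: Hz⁻¹·Sv = s · (m²·s⁻²) = m²·s⁻¹.
The exponent of s is -1.

-1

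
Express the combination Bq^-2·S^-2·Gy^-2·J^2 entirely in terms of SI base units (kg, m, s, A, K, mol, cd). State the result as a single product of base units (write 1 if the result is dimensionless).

Bq = 1/s = s⁻¹ (activity is decays per second).
So Bq⁻² = s².
S = 1/Ω (conductance is reciprocal resistance),
    = kg⁻¹·m⁻²·s³·A².
So S⁻² = kg²·m⁴·s⁻⁶·A⁻⁴.
Gy = J/kg (absorbed dose = energy per mass),
    = m²·s⁻².
So Gy⁻² = m⁻⁴·s⁴.
J = N·m (work = force × distance),
    = kg·m²·s⁻².
So J² = kg²·m⁴·s⁻⁴.
Combining: Bq⁻²·S⁻²·Gy⁻²·J² = s² · (kg²·m⁴·s⁻⁶·A⁻⁴) · (m⁻⁴·s⁴) · (kg²·m⁴·s⁻⁴) = kg⁴·m⁴·s⁻⁴·A⁻⁴.

kg⁴·m⁴·s⁻⁴·A⁻⁴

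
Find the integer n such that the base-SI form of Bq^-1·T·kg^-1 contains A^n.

Bq = 1/s = s⁻¹ (activity is decays per second).
So Bq⁻¹ = s.
T = Wb/m² (flux density = flux per area),
    = kg·s⁻²·A⁻¹.
Combining: Bq⁻¹·T·kg⁻¹ = s · (kg·s⁻²·A⁻¹) · kg⁻¹ = s⁻¹·A⁻¹.
The exponent of A is -1.

-1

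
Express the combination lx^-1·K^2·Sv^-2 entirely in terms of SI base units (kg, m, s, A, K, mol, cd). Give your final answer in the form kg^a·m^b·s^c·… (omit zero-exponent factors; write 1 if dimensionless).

m⁻²·s⁴·K²·cd⁻¹

lx = lm/m² (illuminance = luminous flux per area),
    = m⁻²·cd.
So lx⁻¹ = m²·cd⁻¹.
Sv = J/kg (equivalent dose = energy per mass),
    = m²·s⁻².
So Sv⁻² = m⁻⁴·s⁴.
Combining: lx⁻¹·K²·Sv⁻² = (m²·cd⁻¹) · K² · (m⁻⁴·s⁴) = m⁻²·s⁴·K²·cd⁻¹.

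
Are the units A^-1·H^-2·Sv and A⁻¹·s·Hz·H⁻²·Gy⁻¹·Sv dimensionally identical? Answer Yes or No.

Left side:
  H = Wb/A (inductance = flux per current),
      = kg·m²·s⁻²·A⁻².
  So H⁻² = kg⁻²·m⁻⁴·s⁴·A⁴.
  Sv = J/kg (equivalent dose = energy per mass),
      = m²·s⁻².
  Combining: A⁻¹·H⁻²·Sv = A⁻¹ · (kg⁻²·m⁻⁴·s⁴·A⁴) · (m²·s⁻²) = kg⁻²·m⁻²·s²·A³.
Right side:
  Hz = 1/s = s⁻¹ (frequency is cycles per second).
  H = Wb/A (inductance = flux per current),
      = kg·m²·s⁻²·A⁻².
  So H⁻² = kg⁻²·m⁻⁴·s⁴·A⁴.
  Gy = J/kg (absorbed dose = energy per mass),
      = m²·s⁻².
  So Gy⁻¹ = m⁻²·s².
  Sv = J/kg (equivalent dose = energy per mass),
      = m²·s⁻².
  Combining: A⁻¹·s·Hz·H⁻²·Gy⁻¹·Sv = A⁻¹ · s · s⁻¹ · (kg⁻²·m⁻⁴·s⁴·A⁴) · (m⁻²·s²) · (m²·s⁻²) = kg⁻²·m⁻⁴·s⁴·A³.
Left is kg⁻²·m⁻²·s²·A³; right is kg⁻²·m⁻⁴·s⁴·A³ — different.

No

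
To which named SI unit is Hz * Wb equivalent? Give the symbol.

Hz = s⁻¹.
Wb = kg·m²·s⁻²·A⁻¹.
Combining: Hz·Wb = s⁻¹ · (kg·m²·s⁻²·A⁻¹) = kg·m²·s⁻³·A⁻¹.
kg·m²·s⁻³·A⁻¹ is the base-SI form of the volt.

V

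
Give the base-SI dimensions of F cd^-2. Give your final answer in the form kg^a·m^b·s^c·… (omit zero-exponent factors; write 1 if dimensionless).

kg⁻¹·m⁻²·s⁴·A²·cd⁻²

F = kg⁻¹·m⁻²·s⁴·A².
Combining: F·cd⁻² = (kg⁻¹·m⁻²·s⁴·A²) · cd⁻² = kg⁻¹·m⁻²·s⁴·A²·cd⁻².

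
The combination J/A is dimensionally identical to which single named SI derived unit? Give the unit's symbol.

Wb

J = N·m (work = force × distance),
    = kg·m²·s⁻².
Combining: A⁻¹·J = A⁻¹ · (kg·m²·s⁻²) = kg·m²·s⁻²·A⁻¹.
kg·m²·s⁻²·A⁻¹ is the base-SI form of the weber.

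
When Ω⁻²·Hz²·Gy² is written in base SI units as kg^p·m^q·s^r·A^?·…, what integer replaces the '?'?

Ω = V/A (resistance = voltage per current),
    = kg·m²·s⁻³·A⁻².
So Ω⁻² = kg⁻²·m⁻⁴·s⁶·A⁴.
Hz = 1/s = s⁻¹ (frequency is cycles per second).
So Hz² = s⁻².
Gy = J/kg (absorbed dose = energy per mass),
    = m²·s⁻².
So Gy² = m⁴·s⁻⁴.
Combining: Ω⁻²·Hz²·Gy² = (kg⁻²·m⁻⁴·s⁶·A⁴) · s⁻² · (m⁴·s⁻⁴) = kg⁻²·A⁴.
The exponent of A is 4.

4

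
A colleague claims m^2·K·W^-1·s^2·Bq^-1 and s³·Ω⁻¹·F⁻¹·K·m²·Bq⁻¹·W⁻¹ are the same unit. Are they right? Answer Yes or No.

Left side:
  W = kg·m²·s⁻³.
  So W⁻¹ = kg⁻¹·m⁻²·s³.
  Bq = s⁻¹.
  So Bq⁻¹ = s.
  Combining: m²·K·W⁻¹·s²·Bq⁻¹ = m² · K · (kg⁻¹·m⁻²·s³) · s² · s = kg⁻¹·s⁶·K.
Right side:
  Ω = kg·m²·s⁻³·A⁻².
  So Ω⁻¹ = kg⁻¹·m⁻²·s³·A².
  F = kg⁻¹·m⁻²·s⁴·A².
  So F⁻¹ = kg·m²·s⁻⁴·A⁻².
  Bq = s⁻¹.
  So Bq⁻¹ = s.
  W = kg·m²·s⁻³.
  So W⁻¹ = kg⁻¹·m⁻²·s³.
  Combining: s³·Ω⁻¹·F⁻¹·K·m²·Bq⁻¹·W⁻¹ = s³ · (kg⁻¹·m⁻²·s³·A²) · (kg·m²·s⁻⁴·A⁻²) · K · m² · s · (kg⁻¹·m⁻²·s³) = kg⁻¹·s⁶·K.
Both reduce to kg⁻¹·s⁶·K.

Yes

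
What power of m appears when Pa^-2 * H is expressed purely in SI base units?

4

Pa = kg·m⁻¹·s⁻².
So Pa⁻² = kg⁻²·m²·s⁴.
H = kg·m²·s⁻²·A⁻².
Combining: Pa⁻²·H = (kg⁻²·m²·s⁴) · (kg·m²·s⁻²·A⁻²) = kg⁻¹·m⁴·s²·A⁻².
The exponent of m is 4.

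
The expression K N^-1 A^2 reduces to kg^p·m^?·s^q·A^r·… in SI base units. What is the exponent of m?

N = kg·m·s⁻².
So N⁻¹ = kg⁻¹·m⁻¹·s².
Combining: K·N⁻¹·A² = K · (kg⁻¹·m⁻¹·s²) · A² = kg⁻¹·m⁻¹·s²·A²·K.
The exponent of m is -1.

-1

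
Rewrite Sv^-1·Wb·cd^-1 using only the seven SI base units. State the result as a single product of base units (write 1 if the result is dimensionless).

kg·A⁻¹·cd⁻¹

Sv = J/kg (equivalent dose = energy per mass),
    = m²·s⁻².
So Sv⁻¹ = m⁻²·s².
Wb = V·s (flux: a volt is a weber per second),
    = kg·m²·s⁻²·A⁻¹.
Combining: Sv⁻¹·Wb·cd⁻¹ = (m⁻²·s²) · (kg·m²·s⁻²·A⁻¹) · cd⁻¹ = kg·A⁻¹·cd⁻¹.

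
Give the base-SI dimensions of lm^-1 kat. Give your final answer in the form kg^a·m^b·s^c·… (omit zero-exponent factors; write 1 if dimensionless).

lm = cd.
So lm⁻¹ = cd⁻¹.
kat = s⁻¹·mol.
Combining: lm⁻¹·kat = cd⁻¹ · (s⁻¹·mol) = s⁻¹·mol·cd⁻¹.

s⁻¹·mol·cd⁻¹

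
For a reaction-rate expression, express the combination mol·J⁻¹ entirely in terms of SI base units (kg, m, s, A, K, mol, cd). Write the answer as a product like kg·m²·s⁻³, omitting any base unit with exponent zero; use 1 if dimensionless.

J = N·m (work = force × distance),
    = kg·m²·s⁻².
So J⁻¹ = kg⁻¹·m⁻²·s².
Combining: mol·J⁻¹ = mol · (kg⁻¹·m⁻²·s²) = kg⁻¹·m⁻²·s²·mol.

kg⁻¹·m⁻²·s²·mol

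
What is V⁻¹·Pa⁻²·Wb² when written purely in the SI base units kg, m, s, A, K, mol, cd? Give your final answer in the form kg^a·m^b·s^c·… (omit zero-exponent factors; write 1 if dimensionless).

V = W/A (potential = power per current),
    = kg·m²·s⁻³·A⁻¹.
So V⁻¹ = kg⁻¹·m⁻²·s³·A.
Pa = N/m² (pressure = force per area),
    = kg·m⁻¹·s⁻².
So Pa⁻² = kg⁻²·m²·s⁴.
Wb = V·s (flux: a volt is a weber per second),
    = kg·m²·s⁻²·A⁻¹.
So Wb² = kg²·m⁴·s⁻⁴·A⁻².
Combining: V⁻¹·Pa⁻²·Wb² = (kg⁻¹·m⁻²·s³·A) · (kg⁻²·m²·s⁴) · (kg²·m⁴·s⁻⁴·A⁻²) = kg⁻¹·m⁴·s³·A⁻¹.

kg⁻¹·m⁴·s³·A⁻¹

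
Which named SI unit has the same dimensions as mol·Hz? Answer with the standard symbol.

Hz = s⁻¹.
Combining: mol·Hz = mol · s⁻¹ = s⁻¹·mol.
s⁻¹·mol is the base-SI form of the katal.

kat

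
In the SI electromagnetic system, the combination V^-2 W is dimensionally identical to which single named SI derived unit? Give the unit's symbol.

S

V = W/A (potential = power per current),
    = kg·m²·s⁻³·A⁻¹.
So V⁻² = kg⁻²·m⁻⁴·s⁶·A².
W = J/s (power = energy per time),
    = kg·m²·s⁻³.
Combining: V⁻²·W = (kg⁻²·m⁻⁴·s⁶·A²) · (kg·m²·s⁻³) = kg⁻¹·m⁻²·s³·A².
kg⁻¹·m⁻²·s³·A² is the base-SI form of the siemens.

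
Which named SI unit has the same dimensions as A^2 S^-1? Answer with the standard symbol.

W

S = 1/Ω (conductance is reciprocal resistance),
    = kg⁻¹·m⁻²·s³·A².
So S⁻¹ = kg·m²·s⁻³·A⁻².
Combining: A²·S⁻¹ = A² · (kg·m²·s⁻³·A⁻²) = kg·m²·s⁻³.
kg·m²·s⁻³ is the base-SI form of the watt.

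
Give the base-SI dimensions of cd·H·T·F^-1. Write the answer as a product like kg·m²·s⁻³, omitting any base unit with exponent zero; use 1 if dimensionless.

kg³·m⁴·s⁻⁸·A⁻⁵·cd

H = Wb/A (inductance = flux per current),
    = kg·m²·s⁻²·A⁻².
T = Wb/m² (flux density = flux per area),
    = kg·s⁻²·A⁻¹.
F = C/V (capacitance = charge per voltage),
    = A·s/(kg·m²·s⁻³·A⁻¹) (substituting C and V),
    = kg⁻¹·m⁻²·s⁴·A².
So F⁻¹ = kg·m²·s⁻⁴·A⁻².
Combining: cd·H·T·F⁻¹ = cd · (kg·m²·s⁻²·A⁻²) · (kg·s⁻²·A⁻¹) · (kg·m²·s⁻⁴·A⁻²) = kg³·m⁴·s⁻⁸·A⁻⁵·cd.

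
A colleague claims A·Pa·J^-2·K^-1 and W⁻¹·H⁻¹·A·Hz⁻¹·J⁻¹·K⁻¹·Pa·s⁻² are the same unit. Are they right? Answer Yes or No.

Left side:
  Pa = N/m² (pressure = force per area),
      = kg·m⁻¹·s⁻².
  J = N·m (work = force × distance),
      = kg·m²·s⁻².
  So J⁻² = kg⁻²·m⁻⁴·s⁴.
  Combining: A·Pa·J⁻²·K⁻¹ = A · (kg·m⁻¹·s⁻²) · (kg⁻²·m⁻⁴·s⁴) · K⁻¹ = kg⁻¹·m⁻⁵·s²·A·K⁻¹.
Right side:
  W = kg·m²·s⁻³.
  So W⁻¹ = kg⁻¹·m⁻²·s³.
  H = kg·m²·s⁻²·A⁻².
  So H⁻¹ = kg⁻¹·m⁻²·s²·A².
  Hz = s⁻¹.
  So Hz⁻¹ = s.
  J = kg·m²·s⁻².
  So J⁻¹ = kg⁻¹·m⁻²·s².
  Pa = kg·m⁻¹·s⁻².
  Combining: W⁻¹·H⁻¹·A·Hz⁻¹·J⁻¹·K⁻¹·Pa·s⁻² = (kg⁻¹·m⁻²·s³) · (kg⁻¹·m⁻²·s²·A²) · A · s · (kg⁻¹·m⁻²·s²) · K⁻¹ · (kg·m⁻¹·s⁻²) · s⁻² = kg⁻²·m⁻⁷·s⁴·A³·K⁻¹.
Left is kg⁻¹·m⁻⁵·s²·A·K⁻¹; right is kg⁻²·m⁻⁷·s⁴·A³·K⁻¹ — different.

No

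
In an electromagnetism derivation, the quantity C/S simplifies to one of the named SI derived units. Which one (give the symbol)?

Wb

S = kg⁻¹·m⁻²·s³·A².
So S⁻¹ = kg·m²·s⁻³·A⁻².
C = s·A.
Combining: S⁻¹·C = (kg·m²·s⁻³·A⁻²) · (s·A) = kg·m²·s⁻²·A⁻¹.
kg·m²·s⁻²·A⁻¹ is the base-SI form of the weber.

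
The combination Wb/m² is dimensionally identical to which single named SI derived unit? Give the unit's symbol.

Wb = kg·m²·s⁻²·A⁻¹.
Combining: Wb·m⁻² = (kg·m²·s⁻²·A⁻¹) · m⁻² = kg·s⁻²·A⁻¹.
kg·s⁻²·A⁻¹ is the base-SI form of the tesla.

T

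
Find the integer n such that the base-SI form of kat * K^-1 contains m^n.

0

kat = mol/s = s⁻¹·mol (catalytic activity).
Combining: kat·K⁻¹ = (s⁻¹·mol) · K⁻¹ = s⁻¹·K⁻¹·mol.
The exponent of m is 0.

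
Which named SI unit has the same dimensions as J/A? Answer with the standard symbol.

Wb

J = N·m (work = force × distance),
    = kg·m²·s⁻².
Combining: J·A⁻¹ = (kg·m²·s⁻²) · A⁻¹ = kg·m²·s⁻²·A⁻¹.
kg·m²·s⁻²·A⁻¹ is the base-SI form of the weber.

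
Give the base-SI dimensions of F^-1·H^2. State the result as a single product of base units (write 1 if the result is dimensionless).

kg³·m⁶·s⁻⁸·A⁻⁶

F = kg⁻¹·m⁻²·s⁴·A².
So F⁻¹ = kg·m²·s⁻⁴·A⁻².
H = kg·m²·s⁻²·A⁻².
So H² = kg²·m⁴·s⁻⁴·A⁻⁴.
Combining: F⁻¹·H² = (kg·m²·s⁻⁴·A⁻²) · (kg²·m⁴·s⁻⁴·A⁻⁴) = kg³·m⁶·s⁻⁸·A⁻⁶.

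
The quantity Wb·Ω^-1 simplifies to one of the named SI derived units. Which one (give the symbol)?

C

Wb = V·s (flux: a volt is a weber per second),
    = kg·m²·s⁻²·A⁻¹.
Ω = V/A (resistance = voltage per current),
    = kg·m²·s⁻³·A⁻².
So Ω⁻¹ = kg⁻¹·m⁻²·s³·A².
Combining: Wb·Ω⁻¹ = (kg·m²·s⁻²·A⁻¹) · (kg⁻¹·m⁻²·s³·A²) = s·A.
s·A is the base-SI form of the coulomb.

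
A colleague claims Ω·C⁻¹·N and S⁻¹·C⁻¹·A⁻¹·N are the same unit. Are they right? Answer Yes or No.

No

Left side:
  Ω = V/A (resistance = voltage per current),
      = kg·m²·s⁻³·A⁻².
  C = A·s = s·A (charge = current × time).
  So C⁻¹ = s⁻¹·A⁻¹.
  N = kg·m/s² = kg·m·s⁻² (force = mass × acceleration).
  Combining: Ω·C⁻¹·N = (kg·m²·s⁻³·A⁻²) · (s⁻¹·A⁻¹) · (kg·m·s⁻²) = kg²·m³·s⁻⁶·A⁻³.
Right side:
  S = 1/Ω (conductance is reciprocal resistance),
      = kg⁻¹·m⁻²·s³·A².
  So S⁻¹ = kg·m²·s⁻³·A⁻².
  C = A·s = s·A (charge = current × time).
  So C⁻¹ = s⁻¹·A⁻¹.
  N = kg·m/s² = kg·m·s⁻² (force = mass × acceleration).
  Combining: S⁻¹·C⁻¹·A⁻¹·N = (kg·m²·s⁻³·A⁻²) · (s⁻¹·A⁻¹) · A⁻¹ · (kg·m·s⁻²) = kg²·m³·s⁻⁶·A⁻⁴.
Left is kg²·m³·s⁻⁶·A⁻³; right is kg²·m³·s⁻⁶·A⁻⁴ — different.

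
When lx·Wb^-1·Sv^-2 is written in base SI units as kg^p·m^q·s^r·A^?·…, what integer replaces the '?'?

1

lx = m⁻²·cd.
Wb = kg·m²·s⁻²·A⁻¹.
So Wb⁻¹ = kg⁻¹·m⁻²·s²·A.
Sv = m²·s⁻².
So Sv⁻² = m⁻⁴·s⁴.
Combining: lx·Wb⁻¹·Sv⁻² = (m⁻²·cd) · (kg⁻¹·m⁻²·s²·A) · (m⁻⁴·s⁴) = kg⁻¹·m⁻⁸·s⁶·A·cd.
The exponent of A is 1.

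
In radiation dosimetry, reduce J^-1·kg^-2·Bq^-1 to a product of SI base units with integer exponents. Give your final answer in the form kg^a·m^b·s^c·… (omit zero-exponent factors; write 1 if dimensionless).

J = N·m (work = force × distance),
    = kg·m²·s⁻².
So J⁻¹ = kg⁻¹·m⁻²·s².
Bq = 1/s = s⁻¹ (activity is decays per second).
So Bq⁻¹ = s.
Combining: J⁻¹·kg⁻²·Bq⁻¹ = (kg⁻¹·m⁻²·s²) · kg⁻² · s = kg⁻³·m⁻²·s³.

kg⁻³·m⁻²·s³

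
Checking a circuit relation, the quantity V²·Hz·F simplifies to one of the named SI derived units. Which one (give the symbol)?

V = W/A (potential = power per current),
    = kg·m²·s⁻³·A⁻¹.
So V² = kg²·m⁴·s⁻⁶·A⁻².
Hz = 1/s = s⁻¹ (frequency is cycles per second).
F = C/V (capacitance = charge per voltage),
    = A·s/(kg·m²·s⁻³·A⁻¹) (substituting C and V),
    = kg⁻¹·m⁻²·s⁴·A².
Combining: V²·Hz·F = (kg²·m⁴·s⁻⁶·A⁻²) · s⁻¹ · (kg⁻¹·m⁻²·s⁴·A²) = kg·m²·s⁻³.
kg·m²·s⁻³ is the base-SI form of the watt.

W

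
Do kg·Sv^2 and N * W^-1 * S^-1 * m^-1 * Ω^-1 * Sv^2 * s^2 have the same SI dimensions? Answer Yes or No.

No

Left side:
  Sv = m²·s⁻².
  So Sv² = m⁴·s⁻⁴.
  Combining: kg·Sv² = kg · (m⁴·s⁻⁴) = kg·m⁴·s⁻⁴.
Right side:
  N = kg·m/s² = kg·m·s⁻² (force = mass × acceleration).
  W = J/s (power = energy per time),
      = kg·m²·s⁻³.
  So W⁻¹ = kg⁻¹·m⁻²·s³.
  S = 1/Ω (conductance is reciprocal resistance),
      = kg⁻¹·m⁻²·s³·A².
  So S⁻¹ = kg·m²·s⁻³·A⁻².
  Ω = V/A (resistance = voltage per current),
      = kg·m²·s⁻³·A⁻².
  So Ω⁻¹ = kg⁻¹·m⁻²·s³·A².
  Sv = J/kg (equivalent dose = energy per mass),
      = m²·s⁻².
  So Sv² = m⁴·s⁻⁴.
  Combining: N·W⁻¹·S⁻¹·m⁻¹·Ω⁻¹·Sv²·s² = (kg·m·s⁻²) · (kg⁻¹·m⁻²·s³) · (kg·m²·s⁻³·A⁻²) · m⁻¹ · (kg⁻¹·m⁻²·s³·A²) · (m⁴·s⁻⁴) · s² = m²·s⁻¹.
Left is kg·m⁴·s⁻⁴; right is m²·s⁻¹ — different.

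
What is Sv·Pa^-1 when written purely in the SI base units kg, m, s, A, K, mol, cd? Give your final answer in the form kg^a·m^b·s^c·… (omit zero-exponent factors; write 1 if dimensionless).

Sv = m²·s⁻².
Pa = kg·m⁻¹·s⁻².
So Pa⁻¹ = kg⁻¹·m·s².
Combining: Sv·Pa⁻¹ = (m²·s⁻²) · (kg⁻¹·m·s²) = kg⁻¹·m³.

kg⁻¹·m³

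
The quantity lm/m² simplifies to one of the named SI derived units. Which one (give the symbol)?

lx

lm = cd·sr = cd (luminous flux; sr is dimensionless).
Combining: lm·m⁻² = cd · m⁻² = m⁻²·cd.
m⁻²·cd is the base-SI form of the lux.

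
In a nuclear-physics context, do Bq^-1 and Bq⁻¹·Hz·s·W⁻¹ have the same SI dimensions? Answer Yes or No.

No

Left side:
  Bq = 1/s = s⁻¹ (activity is decays per second).
  So Bq⁻¹ = s.
Right side:
  Bq = s⁻¹.
  So Bq⁻¹ = s.
  Hz = s⁻¹.
  W = kg·m²·s⁻³.
  So W⁻¹ = kg⁻¹·m⁻²·s³.
  Combining: Bq⁻¹·Hz·s·W⁻¹ = s · s⁻¹ · s · (kg⁻¹·m⁻²·s³) = kg⁻¹·m⁻²·s⁴.
Left is s; right is kg⁻¹·m⁻²·s⁴ — different.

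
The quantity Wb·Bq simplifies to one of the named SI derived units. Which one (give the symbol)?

V

Wb = kg·m²·s⁻²·A⁻¹.
Bq = s⁻¹.
Combining: Wb·Bq = (kg·m²·s⁻²·A⁻¹) · s⁻¹ = kg·m²·s⁻³·A⁻¹.
kg·m²·s⁻³·A⁻¹ is the base-SI form of the volt.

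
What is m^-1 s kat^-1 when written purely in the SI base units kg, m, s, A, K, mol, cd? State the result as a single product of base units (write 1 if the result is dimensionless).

kat = s⁻¹·mol.
So kat⁻¹ = s·mol⁻¹.
Combining: m⁻¹·s·kat⁻¹ = m⁻¹ · s · (s·mol⁻¹) = m⁻¹·s²·mol⁻¹.

m⁻¹·s²·mol⁻¹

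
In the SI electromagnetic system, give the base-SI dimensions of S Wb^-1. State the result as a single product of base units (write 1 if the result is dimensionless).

kg⁻²·m⁻⁴·s⁵·A³

S = kg⁻¹·m⁻²·s³·A².
Wb = kg·m²·s⁻²·A⁻¹.
So Wb⁻¹ = kg⁻¹·m⁻²·s²·A.
Combining: S·Wb⁻¹ = (kg⁻¹·m⁻²·s³·A²) · (kg⁻¹·m⁻²·s²·A) = kg⁻²·m⁻⁴·s⁵·A³.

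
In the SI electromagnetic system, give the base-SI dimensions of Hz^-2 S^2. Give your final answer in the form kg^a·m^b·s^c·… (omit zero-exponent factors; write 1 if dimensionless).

Hz = s⁻¹.
So Hz⁻² = s².
S = kg⁻¹·m⁻²·s³·A².
So S² = kg⁻²·m⁻⁴·s⁶·A⁴.
Combining: Hz⁻²·S² = s² · (kg⁻²·m⁻⁴·s⁶·A⁴) = kg⁻²·m⁻⁴·s⁸·A⁴.

kg⁻²·m⁻⁴·s⁸·A⁴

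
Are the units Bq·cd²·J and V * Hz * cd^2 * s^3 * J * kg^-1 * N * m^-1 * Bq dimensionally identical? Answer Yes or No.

No

Left side:
  Bq = 1/s = s⁻¹ (activity is decays per second).
  J = N·m (work = force × distance),
      = kg·m²·s⁻².
  Combining: Bq·cd²·J = s⁻¹ · cd² · (kg·m²·s⁻²) = kg·m²·s⁻³·cd².
Right side:
  V = W/A (potential = power per current),
      = kg·m²·s⁻³·A⁻¹.
  Hz = 1/s = s⁻¹ (frequency is cycles per second).
  J = N·m (work = force × distance),
      = kg·m²·s⁻².
  N = kg·m/s² = kg·m·s⁻² (force = mass × acceleration).
  Bq = 1/s = s⁻¹ (activity is decays per second).
  Combining: V·Hz·cd²·s³·J·kg⁻¹·N·m⁻¹·Bq = (kg·m²·s⁻³·A⁻¹) · s⁻¹ · cd² · s³ · (kg·m²·s⁻²) · kg⁻¹ · (kg·m·s⁻²) · m⁻¹ · s⁻¹ = kg²·m⁴·s⁻⁶·A⁻¹·cd².
Left is kg·m²·s⁻³·cd²; right is kg²·m⁴·s⁻⁶·A⁻¹·cd² — different.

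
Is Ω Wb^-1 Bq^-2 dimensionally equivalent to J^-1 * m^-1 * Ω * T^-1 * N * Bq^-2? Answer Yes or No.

Yes

Left side:
  Ω = kg·m²·s⁻³·A⁻².
  Wb = kg·m²·s⁻²·A⁻¹.
  So Wb⁻¹ = kg⁻¹·m⁻²·s²·A.
  Bq = s⁻¹.
  So Bq⁻² = s².
  Combining: Ω·Wb⁻¹·Bq⁻² = (kg·m²·s⁻³·A⁻²) · (kg⁻¹·m⁻²·s²·A) · s² = s·A⁻¹.
Right side:
  J = N·m (work = force × distance),
      = kg·m²·s⁻².
  So J⁻¹ = kg⁻¹·m⁻²·s².
  Ω = V/A (resistance = voltage per current),
      = kg·m²·s⁻³·A⁻².
  T = Wb/m² (flux density = flux per area),
      = kg·s⁻²·A⁻¹.
  So T⁻¹ = kg⁻¹·s²·A.
  N = kg·m/s² = kg·m·s⁻² (force = mass × acceleration).
  Bq = 1/s = s⁻¹ (activity is decays per second).
  So Bq⁻² = s².
  Combining: J⁻¹·m⁻¹·Ω·T⁻¹·N·Bq⁻² = (kg⁻¹·m⁻²·s²) · m⁻¹ · (kg·m²·s⁻³·A⁻²) · (kg⁻¹·s²·A) · (kg·m·s⁻²) · s² = s·A⁻¹.
Both reduce to s·A⁻¹.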